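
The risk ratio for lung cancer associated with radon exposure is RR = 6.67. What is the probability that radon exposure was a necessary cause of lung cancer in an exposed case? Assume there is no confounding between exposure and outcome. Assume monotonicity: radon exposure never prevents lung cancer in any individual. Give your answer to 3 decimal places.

Under exogeneity and monotonicity, PN = (RR − 1) / RR = 1 − 1/RR.
PN = (6.67 − 1) / 6.67 = 5.67 / 6.67 ≈ 0.8501

PN ≈ 0.850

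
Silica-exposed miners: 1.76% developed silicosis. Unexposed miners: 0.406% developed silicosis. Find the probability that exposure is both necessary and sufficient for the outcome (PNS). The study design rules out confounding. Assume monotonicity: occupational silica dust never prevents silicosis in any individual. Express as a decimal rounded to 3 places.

PNS ≈ 0.014

p₁ = 0.0176, p₀ = 0.00406.
Under exogeneity and monotonicity, PNS = p₁ − p₀.
PNS = 0.0176 − 0.00406 = 0.01354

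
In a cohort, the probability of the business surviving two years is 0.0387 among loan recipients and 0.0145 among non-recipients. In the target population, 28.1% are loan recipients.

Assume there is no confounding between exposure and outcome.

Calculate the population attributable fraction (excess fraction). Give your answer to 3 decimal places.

Let p₁ = 0.0387, p₀ = 0.0145.
Overall risk P(Y=1) = π·p₁ + (1−π)·p₀ = 0.281×0.0387 + 0.719×0.0145 = 0.0213.
Under exogeneity, PAF = [P(Y=1) − p₀] / P(Y=1).
PAF = (0.0213 − 0.0145) / 0.0213 ≈ 0.3193

PAF ≈ 0.319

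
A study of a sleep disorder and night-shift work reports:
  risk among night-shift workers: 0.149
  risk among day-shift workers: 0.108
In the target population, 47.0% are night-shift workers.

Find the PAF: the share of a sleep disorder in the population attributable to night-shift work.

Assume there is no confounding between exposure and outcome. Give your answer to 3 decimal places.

Let p₁ = 0.149, p₀ = 0.108.
Overall risk P(Y=1) = π·p₁ + (1−π)·p₀ = 0.47×0.149 + 0.53×0.108 = 0.12727.
Under exogeneity, PAF = [P(Y=1) − p₀] / P(Y=1).
PAF = (0.12727 − 0.108) / 0.12727 ≈ 0.1514

PAF ≈ 0.151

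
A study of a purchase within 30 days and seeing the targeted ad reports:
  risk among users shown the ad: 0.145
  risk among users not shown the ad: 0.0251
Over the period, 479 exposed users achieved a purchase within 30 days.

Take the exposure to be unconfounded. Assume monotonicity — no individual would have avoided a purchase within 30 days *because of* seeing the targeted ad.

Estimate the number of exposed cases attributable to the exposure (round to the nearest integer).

Let p₁ = 0.145, p₀ = 0.0251.
PN = (p₁ − p₀)/p₁ = (0.145 − 0.0251) / 0.145 ≈ 0.82690.
Attributable cases ≈ PN × (exposed cases) = 0.82690 × 479 ≈ 396.08.

about 396 cases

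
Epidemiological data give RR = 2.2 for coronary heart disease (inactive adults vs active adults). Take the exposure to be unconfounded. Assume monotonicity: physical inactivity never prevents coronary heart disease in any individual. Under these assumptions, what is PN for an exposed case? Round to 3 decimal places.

Under exogeneity and monotonicity, PN = (RR − 1) / RR = 1 − 1/RR.
PN = (2.2 − 1) / 2.2 = 1.2 / 2.2 ≈ 0.5455

PN ≈ 0.545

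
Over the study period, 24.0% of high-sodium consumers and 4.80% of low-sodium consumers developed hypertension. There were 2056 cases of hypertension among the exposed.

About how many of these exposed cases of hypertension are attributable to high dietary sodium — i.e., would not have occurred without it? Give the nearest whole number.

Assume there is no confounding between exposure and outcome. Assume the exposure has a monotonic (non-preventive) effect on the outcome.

about 1645 cases

p₁ = 0.24, p₀ = 0.048.
PN = (p₁ − p₀)/p₁ = (0.24 − 0.048) / 0.24 ≈ 0.80000.
Attributable cases ≈ PN × (exposed cases) = 0.80000 × 2056 ≈ 1644.80.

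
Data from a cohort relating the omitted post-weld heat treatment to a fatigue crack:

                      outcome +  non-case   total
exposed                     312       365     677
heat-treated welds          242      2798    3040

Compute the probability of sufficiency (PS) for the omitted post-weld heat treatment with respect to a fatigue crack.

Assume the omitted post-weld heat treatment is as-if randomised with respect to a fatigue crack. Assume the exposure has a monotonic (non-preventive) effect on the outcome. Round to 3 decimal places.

p₁ = P(outcome | exposed) = 312/677 = 0.46086
p₀ = P(outcome | unexposed) = 242/3040 = 0.079605
Under exogeneity and monotonicity, PS = (p₁ − p₀) / (1 − p₀).
PS = (0.46086 − 0.079605) / (1 − 0.079605) = 0.38125 / 0.92039 ≈ 0.4142

PS ≈ 0.414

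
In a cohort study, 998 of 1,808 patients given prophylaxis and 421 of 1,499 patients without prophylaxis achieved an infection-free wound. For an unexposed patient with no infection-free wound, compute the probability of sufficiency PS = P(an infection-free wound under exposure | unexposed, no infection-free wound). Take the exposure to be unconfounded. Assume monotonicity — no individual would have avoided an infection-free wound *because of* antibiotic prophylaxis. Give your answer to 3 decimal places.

p₁ = P(outcome | exposed) = 998/1808 = 0.55199
p₀ = P(outcome | unexposed) = 421/1499 = 0.28085
Under exogeneity and monotonicity, PS = (p₁ − p₀) / (1 − p₀).
PS = (0.55199 − 0.28085) / (1 − 0.28085) = 0.27114 / 0.71915 ≈ 0.3770

PS ≈ 0.377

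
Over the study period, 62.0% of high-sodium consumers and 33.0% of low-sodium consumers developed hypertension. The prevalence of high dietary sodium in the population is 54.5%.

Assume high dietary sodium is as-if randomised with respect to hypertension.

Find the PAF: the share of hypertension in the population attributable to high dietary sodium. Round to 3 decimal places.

p₁ = 0.62, p₀ = 0.33.
Overall risk P(Y=1) = π·p₁ + (1−π)·p₀ = 0.545×0.62 + 0.455×0.33 = 0.48805.
Under exogeneity, PAF = [P(Y=1) − p₀] / P(Y=1).
PAF = (0.48805 − 0.33) / 0.48805 ≈ 0.3238

PAF ≈ 0.324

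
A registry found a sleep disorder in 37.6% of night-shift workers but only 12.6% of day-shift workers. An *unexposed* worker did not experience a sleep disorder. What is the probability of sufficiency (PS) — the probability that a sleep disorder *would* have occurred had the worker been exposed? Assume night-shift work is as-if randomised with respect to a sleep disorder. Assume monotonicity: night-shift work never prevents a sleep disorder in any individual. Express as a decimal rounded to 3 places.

p₁ = 0.376, p₀ = 0.126.
Under exogeneity and monotonicity, PS = (p₁ − p₀) / (1 − p₀).
PS = (0.376 − 0.126) / (1 − 0.126) = 0.25 / 0.874 ≈ 0.2860

PS ≈ 0.286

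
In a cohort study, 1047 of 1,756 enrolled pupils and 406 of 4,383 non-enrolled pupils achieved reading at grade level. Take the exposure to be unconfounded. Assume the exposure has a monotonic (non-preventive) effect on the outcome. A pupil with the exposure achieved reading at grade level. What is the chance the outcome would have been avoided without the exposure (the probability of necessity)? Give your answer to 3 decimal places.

p₁ = P(outcome | exposed) = 1047/1756 = 0.59624
p₀ = P(outcome | unexposed) = 406/4383 = 0.092631
Under exogeneity and monotonicity, PN = (p₁ − p₀) / p₁.
PN = (0.59624 − 0.092631) / 0.59624 = 0.50361 / 0.59624 ≈ 0.8446

PN ≈ 0.845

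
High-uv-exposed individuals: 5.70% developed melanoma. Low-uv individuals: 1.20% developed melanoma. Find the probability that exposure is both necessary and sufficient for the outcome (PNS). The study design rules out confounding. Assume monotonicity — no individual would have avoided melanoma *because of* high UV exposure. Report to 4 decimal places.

p₁ = 0.057, p₀ = 0.012.
Under exogeneity and monotonicity, PNS = p₁ − p₀.
PNS = 0.057 − 0.012 = 0.045

PNS ≈ 0.0450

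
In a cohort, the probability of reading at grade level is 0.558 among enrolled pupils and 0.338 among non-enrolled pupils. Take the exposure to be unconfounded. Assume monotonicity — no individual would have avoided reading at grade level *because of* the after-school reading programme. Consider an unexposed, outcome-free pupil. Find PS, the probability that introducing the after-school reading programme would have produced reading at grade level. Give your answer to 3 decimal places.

Let p₁ = 0.558, p₀ = 0.338.
Under exogeneity and monotonicity, PS = (p₁ − p₀) / (1 − p₀).
PS = (0.558 − 0.338) / (1 − 0.338) = 0.22 / 0.662 ≈ 0.3323

PS ≈ 0.332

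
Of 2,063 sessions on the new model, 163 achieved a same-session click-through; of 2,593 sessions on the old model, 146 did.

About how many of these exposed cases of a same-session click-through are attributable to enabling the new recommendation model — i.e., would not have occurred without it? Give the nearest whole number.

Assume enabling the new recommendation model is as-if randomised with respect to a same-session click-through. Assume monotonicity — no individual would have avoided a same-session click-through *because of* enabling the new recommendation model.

p₁ = P(outcome | exposed) = 163/2063 = 0.079011
p₀ = P(outcome | unexposed) = 146/2593 = 0.056305
PN = (p₁ − p₀)/p₁ = (0.079011 − 0.056305) / 0.079011 ≈ 0.28737.
Attributable cases ≈ PN × (exposed cases) = 0.28737 × 163 ≈ 46.84.

about 47 cases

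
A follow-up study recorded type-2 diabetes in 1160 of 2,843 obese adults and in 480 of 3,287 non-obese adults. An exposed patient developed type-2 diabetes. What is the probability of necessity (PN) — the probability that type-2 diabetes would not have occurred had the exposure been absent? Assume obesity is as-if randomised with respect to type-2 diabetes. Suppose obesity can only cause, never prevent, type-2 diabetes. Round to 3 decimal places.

PN ≈ 0.642

p₁ = P(outcome | exposed) = 1160/2843 = 0.40802
p₀ = P(outcome | unexposed) = 480/3287 = 0.14603
Under exogeneity and monotonicity, PN = (p₁ − p₀) / p₁.
PN = (0.40802 − 0.14603) / 0.40802 = 0.26199 / 0.40802 ≈ 0.6421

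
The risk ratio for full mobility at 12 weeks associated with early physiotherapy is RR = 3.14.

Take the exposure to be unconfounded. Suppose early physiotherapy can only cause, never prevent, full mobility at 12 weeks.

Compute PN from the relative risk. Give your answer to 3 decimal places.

PN ≈ 0.682

Under exogeneity and monotonicity, PN = (RR − 1) / RR = 1 − 1/RR.
PN = (3.14 − 1) / 3.14 = 2.14 / 3.14 ≈ 0.6815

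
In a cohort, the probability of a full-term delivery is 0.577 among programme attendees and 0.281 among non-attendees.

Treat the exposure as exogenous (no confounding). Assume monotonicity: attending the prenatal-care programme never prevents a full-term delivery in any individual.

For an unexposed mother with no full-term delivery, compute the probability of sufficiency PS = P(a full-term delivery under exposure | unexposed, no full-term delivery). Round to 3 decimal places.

PS ≈ 0.412

Let p₁ = 0.577, p₀ = 0.281.
Under exogeneity and monotonicity, PS = (p₁ − p₀) / (1 − p₀).
PS = (0.577 − 0.281) / (1 − 0.281) = 0.296 / 0.719 ≈ 0.4117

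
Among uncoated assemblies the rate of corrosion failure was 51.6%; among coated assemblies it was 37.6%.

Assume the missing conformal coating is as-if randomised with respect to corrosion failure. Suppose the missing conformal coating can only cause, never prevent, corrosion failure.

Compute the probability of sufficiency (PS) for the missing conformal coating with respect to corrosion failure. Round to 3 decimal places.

p₁ = 0.516, p₀ = 0.376.
Under exogeneity and monotonicity, PS = (p₁ − p₀) / (1 − p₀).
PS = (0.516 − 0.376) / (1 − 0.376) = 0.14 / 0.624 ≈ 0.2244

PS ≈ 0.224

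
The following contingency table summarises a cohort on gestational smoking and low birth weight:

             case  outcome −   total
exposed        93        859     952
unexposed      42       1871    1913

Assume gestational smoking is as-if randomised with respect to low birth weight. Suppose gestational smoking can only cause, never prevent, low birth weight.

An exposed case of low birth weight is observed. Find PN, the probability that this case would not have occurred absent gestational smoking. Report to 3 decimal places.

p₁ = P(outcome | exposed) = 93/952 = 0.097689
p₀ = P(outcome | unexposed) = 42/1913 = 0.021955
Under exogeneity and monotonicity, PN = (p₁ − p₀) / p₁.
PN = (0.097689 − 0.021955) / 0.097689 = 0.075734 / 0.097689 ≈ 0.7753

PN ≈ 0.775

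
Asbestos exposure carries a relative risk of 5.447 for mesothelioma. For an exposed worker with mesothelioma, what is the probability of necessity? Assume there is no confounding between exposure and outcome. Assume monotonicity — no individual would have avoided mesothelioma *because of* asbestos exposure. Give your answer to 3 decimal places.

PN ≈ 0.816

Under exogeneity and monotonicity, PN = (RR − 1) / RR = 1 − 1/RR.
PN = (5.447 − 1) / 5.447 = 4.447 / 5.447 ≈ 0.8164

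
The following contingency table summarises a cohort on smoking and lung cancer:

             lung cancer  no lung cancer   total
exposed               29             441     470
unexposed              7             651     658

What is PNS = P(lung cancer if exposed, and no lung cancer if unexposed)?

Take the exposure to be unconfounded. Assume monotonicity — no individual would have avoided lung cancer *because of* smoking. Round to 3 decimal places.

p₁ = P(outcome | exposed) = 29/470 = 0.061702
p₀ = P(outcome | unexposed) = 7/658 = 0.010638
Under exogeneity and monotonicity, PNS = p₁ − p₀.
PNS = 0.061702 − 0.010638 = 0.051064

PNS ≈ 0.051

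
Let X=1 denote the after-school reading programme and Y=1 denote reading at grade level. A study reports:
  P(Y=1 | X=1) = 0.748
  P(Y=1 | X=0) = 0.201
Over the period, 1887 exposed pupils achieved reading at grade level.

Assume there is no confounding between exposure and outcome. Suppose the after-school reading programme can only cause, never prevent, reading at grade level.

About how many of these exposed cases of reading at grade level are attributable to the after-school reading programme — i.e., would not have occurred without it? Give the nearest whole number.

about 1380 cases

Let p₁ = 0.748, p₀ = 0.201.
PN = (p₁ − p₀)/p₁ = (0.748 − 0.201) / 0.748 ≈ 0.73128.
Attributable cases ≈ PN × (exposed cases) = 0.73128 × 1887 ≈ 1379.93.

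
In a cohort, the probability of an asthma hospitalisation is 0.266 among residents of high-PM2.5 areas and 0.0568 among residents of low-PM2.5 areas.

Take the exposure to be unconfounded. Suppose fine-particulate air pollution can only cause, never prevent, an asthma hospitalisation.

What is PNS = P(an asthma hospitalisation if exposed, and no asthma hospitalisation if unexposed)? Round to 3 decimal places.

PNS ≈ 0.209

Let p₁ = 0.266, p₀ = 0.0568.
Under exogeneity and monotonicity, PNS = p₁ − p₀.
PNS = 0.266 − 0.0568 = 0.2092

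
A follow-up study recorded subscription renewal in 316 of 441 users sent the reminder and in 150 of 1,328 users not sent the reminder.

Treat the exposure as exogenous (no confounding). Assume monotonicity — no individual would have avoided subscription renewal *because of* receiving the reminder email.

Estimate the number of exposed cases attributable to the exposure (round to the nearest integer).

about 266 cases

p₁ = P(outcome | exposed) = 316/441 = 0.71655
p₀ = P(outcome | unexposed) = 150/1328 = 0.11295
PN = (p₁ − p₀)/p₁ = (0.71655 − 0.11295) / 0.71655 ≈ 0.84237.
Attributable cases ≈ PN × (exposed cases) = 0.84237 × 316 ≈ 266.19.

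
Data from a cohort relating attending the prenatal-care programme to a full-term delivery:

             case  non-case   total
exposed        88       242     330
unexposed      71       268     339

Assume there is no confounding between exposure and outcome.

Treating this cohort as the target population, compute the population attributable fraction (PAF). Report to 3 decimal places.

p₁ = P(outcome | exposed) = 88/330 = 0.26667
p₀ = P(outcome | unexposed) = 71/339 = 0.20944
Exposure prevalence π = 330/669 = 0.49327; overall risk P(Y=1) = 0.23767.
Under exogeneity, PAF = [P(Y=1) − p₀]/P(Y=1).
PAF = (0.23767 − 0.20944) / 0.23767 ≈ 0.1188

PAF ≈ 0.119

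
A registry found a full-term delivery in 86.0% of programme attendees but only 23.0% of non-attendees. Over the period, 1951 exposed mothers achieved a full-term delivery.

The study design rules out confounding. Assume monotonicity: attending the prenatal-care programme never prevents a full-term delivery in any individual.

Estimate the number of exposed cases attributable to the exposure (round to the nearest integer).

about 1429 cases

p₁ = 0.86, p₀ = 0.23.
PN = (p₁ − p₀)/p₁ = (0.86 − 0.23) / 0.86 ≈ 0.73256.
Attributable cases ≈ PN × (exposed cases) = 0.73256 × 1951 ≈ 1429.22.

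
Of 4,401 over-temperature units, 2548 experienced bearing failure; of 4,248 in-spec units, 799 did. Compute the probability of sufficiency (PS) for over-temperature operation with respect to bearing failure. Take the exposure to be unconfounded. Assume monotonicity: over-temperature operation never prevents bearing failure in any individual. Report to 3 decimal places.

p₁ = P(outcome | exposed) = 2548/4401 = 0.57896
p₀ = P(outcome | unexposed) = 799/4248 = 0.18809
Under exogeneity and monotonicity, PS = (p₁ − p₀) / (1 − p₀).
PS = (0.57896 − 0.18809) / (1 − 0.18809) = 0.39087 / 0.81191 ≈ 0.4814

PS ≈ 0.481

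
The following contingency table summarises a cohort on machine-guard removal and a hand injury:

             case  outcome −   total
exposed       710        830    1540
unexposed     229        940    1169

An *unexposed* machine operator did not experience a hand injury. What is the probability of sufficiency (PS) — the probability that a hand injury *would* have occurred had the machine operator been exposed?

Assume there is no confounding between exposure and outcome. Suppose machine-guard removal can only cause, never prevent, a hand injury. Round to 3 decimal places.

PS ≈ 0.330

p₁ = P(outcome | exposed) = 710/1540 = 0.46104
p₀ = P(outcome | unexposed) = 229/1169 = 0.19589
Under exogeneity and monotonicity, PS = (p₁ − p₀) / (1 − p₀).
PS = (0.46104 − 0.19589) / (1 − 0.19589) = 0.26515 / 0.80411 ≈ 0.3297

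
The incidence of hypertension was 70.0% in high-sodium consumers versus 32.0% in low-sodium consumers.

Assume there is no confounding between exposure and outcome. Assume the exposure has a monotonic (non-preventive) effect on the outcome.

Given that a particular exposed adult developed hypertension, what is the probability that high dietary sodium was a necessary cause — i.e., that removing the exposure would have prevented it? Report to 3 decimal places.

PN ≈ 0.543

p₁ = 0.7, p₀ = 0.32.
Under exogeneity and monotonicity, PN = (p₁ − p₀) / p₁.
PN = (0.7 − 0.32) / 0.7 = 0.38 / 0.7 ≈ 0.5429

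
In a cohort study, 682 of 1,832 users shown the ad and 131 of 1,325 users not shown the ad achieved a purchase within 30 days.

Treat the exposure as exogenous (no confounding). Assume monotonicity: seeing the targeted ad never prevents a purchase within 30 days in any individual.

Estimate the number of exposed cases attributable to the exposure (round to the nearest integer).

about 501 cases

p₁ = P(outcome | exposed) = 682/1832 = 0.37227
p₀ = P(outcome | unexposed) = 131/1325 = 0.098868
PN = (p₁ − p₀)/p₁ = (0.37227 − 0.098868) / 0.37227 ≈ 0.73442.
Attributable cases ≈ PN × (exposed cases) = 0.73442 × 682 ≈ 500.87.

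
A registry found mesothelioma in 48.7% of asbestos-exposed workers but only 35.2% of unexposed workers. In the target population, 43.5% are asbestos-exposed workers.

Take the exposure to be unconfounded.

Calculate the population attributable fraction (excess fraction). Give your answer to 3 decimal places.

PAF ≈ 0.143

p₁ = 0.487, p₀ = 0.352.
Overall risk P(Y=1) = π·p₁ + (1−π)·p₀ = 0.435×0.487 + 0.565×0.352 = 0.41073.
Under exogeneity, PAF = [P(Y=1) − p₀] / P(Y=1).
PAF = (0.41073 − 0.352) / 0.41073 ≈ 0.1430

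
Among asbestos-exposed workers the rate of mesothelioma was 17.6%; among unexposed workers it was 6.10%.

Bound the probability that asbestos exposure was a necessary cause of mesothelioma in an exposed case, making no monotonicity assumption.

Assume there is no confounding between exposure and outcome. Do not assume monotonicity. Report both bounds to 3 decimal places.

p₁ = 0.176, p₀ = 0.061.
Under exogeneity alone the bounds on PN are max{0,(p₁−p₀)/p₁} ≤ PN ≤ min{1,(1−p₀)/p₁}.
  lower = (p₁ − p₀)/p₁ = 0.115 / 0.176 ≈ 0.6534
  upper = min{1, (1 − p₀)/p₁} = 0.939 / 0.176 ≈ 5.3352 → capped at 1

0.653 ≤ PN ≤ 1.000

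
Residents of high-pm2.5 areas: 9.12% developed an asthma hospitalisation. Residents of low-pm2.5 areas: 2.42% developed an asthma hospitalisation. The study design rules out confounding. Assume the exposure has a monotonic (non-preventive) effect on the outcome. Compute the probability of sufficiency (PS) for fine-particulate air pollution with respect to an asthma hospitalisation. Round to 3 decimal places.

PS ≈ 0.069

p₁ = 0.0912, p₀ = 0.0242.
Under exogeneity and monotonicity, PS = (p₁ − p₀) / (1 − p₀).
PS = (0.0912 − 0.0242) / (1 − 0.0242) = 0.067 / 0.9758 ≈ 0.0687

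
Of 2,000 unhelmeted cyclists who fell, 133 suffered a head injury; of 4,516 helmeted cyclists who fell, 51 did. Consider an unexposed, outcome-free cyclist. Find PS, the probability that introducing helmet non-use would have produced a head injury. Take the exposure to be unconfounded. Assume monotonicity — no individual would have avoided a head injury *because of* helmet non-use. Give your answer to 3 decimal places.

PS ≈ 0.056

p₁ = P(outcome | exposed) = 133/2000 = 0.0665
p₀ = P(outcome | unexposed) = 51/4516 = 0.011293
Under exogeneity and monotonicity, PS = (p₁ − p₀) / (1 − p₀).
PS = (0.0665 − 0.011293) / (1 − 0.011293) = 0.055207 / 0.98871 ≈ 0.0558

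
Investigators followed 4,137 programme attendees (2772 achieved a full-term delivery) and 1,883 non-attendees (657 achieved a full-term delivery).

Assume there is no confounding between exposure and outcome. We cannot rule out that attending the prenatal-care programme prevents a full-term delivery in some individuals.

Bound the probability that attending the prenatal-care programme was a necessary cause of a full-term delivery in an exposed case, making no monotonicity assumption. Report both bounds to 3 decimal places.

0.479 ≤ PN ≤ 0.972

p₁ = P(outcome | exposed) = 2772/4137 = 0.67005
p₀ = P(outcome | unexposed) = 657/1883 = 0.34891
Under exogeneity alone the bounds on PN are max{0,(p₁−p₀)/p₁} ≤ PN ≤ min{1,(1−p₀)/p₁}.
  lower = (p₁ − p₀)/p₁ = 0.32114 / 0.67005 ≈ 0.4793
  upper = min{1, (1 − p₀)/p₁} = 0.65109 / 0.67005 ≈ 0.9717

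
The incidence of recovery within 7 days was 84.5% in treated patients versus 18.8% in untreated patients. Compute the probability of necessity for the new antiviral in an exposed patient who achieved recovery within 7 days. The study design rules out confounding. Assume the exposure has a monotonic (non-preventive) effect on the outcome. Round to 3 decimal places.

PN ≈ 0.778

p₁ = 0.845, p₀ = 0.188.
Under exogeneity and monotonicity, PN = (p₁ − p₀) / p₁.
PN = (0.845 − 0.188) / 0.845 = 0.657 / 0.845 ≈ 0.7775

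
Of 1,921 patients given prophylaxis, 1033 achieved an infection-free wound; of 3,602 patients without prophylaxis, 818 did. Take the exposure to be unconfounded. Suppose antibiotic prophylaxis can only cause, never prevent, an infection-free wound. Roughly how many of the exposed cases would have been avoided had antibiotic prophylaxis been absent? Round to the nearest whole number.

p₁ = P(outcome | exposed) = 1033/1921 = 0.53774
p₀ = P(outcome | unexposed) = 818/3602 = 0.2271
PN = (p₁ − p₀)/p₁ = (0.53774 − 0.2271) / 0.53774 ≈ 0.57768.
Attributable cases ≈ PN × (exposed cases) = 0.57768 × 1033 ≈ 596.75.

about 597 cases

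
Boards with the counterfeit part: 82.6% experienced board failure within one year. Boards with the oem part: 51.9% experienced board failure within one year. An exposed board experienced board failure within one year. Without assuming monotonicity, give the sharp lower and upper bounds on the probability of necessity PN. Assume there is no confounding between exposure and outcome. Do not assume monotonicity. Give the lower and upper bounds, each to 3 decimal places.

p₁ = 0.826, p₀ = 0.519.
Under exogeneity alone the bounds on PN are max{0,(p₁−p₀)/p₁} ≤ PN ≤ min{1,(1−p₀)/p₁}.
  lower = (p₁ − p₀)/p₁ = 0.307 / 0.826 ≈ 0.3717
  upper = min{1, (1 − p₀)/p₁} = 0.481 / 0.826 ≈ 0.5823

0.372 ≤ PN ≤ 0.582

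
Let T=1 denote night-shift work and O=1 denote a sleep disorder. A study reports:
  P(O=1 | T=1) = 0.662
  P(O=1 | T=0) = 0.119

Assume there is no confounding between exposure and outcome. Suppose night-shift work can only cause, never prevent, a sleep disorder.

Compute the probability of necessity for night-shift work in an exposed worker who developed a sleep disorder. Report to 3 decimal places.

Let p₁ = 0.662, p₀ = 0.119.
Under exogeneity and monotonicity, PN = (p₁ − p₀) / p₁.
PN = (0.662 − 0.119) / 0.662 = 0.543 / 0.662 ≈ 0.8202

PN ≈ 0.820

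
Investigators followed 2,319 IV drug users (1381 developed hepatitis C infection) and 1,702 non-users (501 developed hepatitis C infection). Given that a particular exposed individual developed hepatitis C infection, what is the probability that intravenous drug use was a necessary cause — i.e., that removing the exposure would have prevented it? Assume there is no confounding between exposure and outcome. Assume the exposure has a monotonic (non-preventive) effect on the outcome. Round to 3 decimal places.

PN ≈ 0.506

p₁ = P(outcome | exposed) = 1381/2319 = 0.59552
p₀ = P(outcome | unexposed) = 501/1702 = 0.29436
Under exogeneity and monotonicity, PN = (p₁ − p₀) / p₁.
PN = (0.59552 − 0.29436) / 0.59552 = 0.30116 / 0.59552 ≈ 0.5057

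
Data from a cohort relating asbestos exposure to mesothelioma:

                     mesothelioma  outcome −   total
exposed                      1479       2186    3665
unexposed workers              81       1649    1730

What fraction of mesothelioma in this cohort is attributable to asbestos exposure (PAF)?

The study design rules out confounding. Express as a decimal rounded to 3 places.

p₁ = P(outcome | exposed) = 1479/3665 = 0.40355
p₀ = P(outcome | unexposed) = 81/1730 = 0.046821
Exposure prevalence π = 3665/5395 = 0.67933; overall risk P(Y=1) = 0.28916.
Under exogeneity, PAF = [P(Y=1) − p₀]/P(Y=1).
PAF = (0.28916 − 0.046821) / 0.28916 ≈ 0.8381

PAF ≈ 0.838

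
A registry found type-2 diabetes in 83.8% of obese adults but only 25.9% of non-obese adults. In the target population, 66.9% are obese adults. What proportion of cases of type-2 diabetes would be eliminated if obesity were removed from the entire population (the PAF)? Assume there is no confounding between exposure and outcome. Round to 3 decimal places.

p₁ = 0.838, p₀ = 0.259.
Overall risk P(Y=1) = π·p₁ + (1−π)·p₀ = 0.669×0.838 + 0.331×0.259 = 0.64635.
Under exogeneity, PAF = [P(Y=1) − p₀] / P(Y=1).
PAF = (0.64635 − 0.259) / 0.64635 ≈ 0.5993

PAF ≈ 0.599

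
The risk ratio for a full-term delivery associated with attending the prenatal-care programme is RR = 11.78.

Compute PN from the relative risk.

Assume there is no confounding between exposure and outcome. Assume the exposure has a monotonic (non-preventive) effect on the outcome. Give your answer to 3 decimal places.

PN ≈ 0.915

Under exogeneity and monotonicity, PN = (RR − 1) / RR = 1 − 1/RR.
PN = (11.78 − 1) / 11.78 = 10.78 / 11.78 ≈ 0.9151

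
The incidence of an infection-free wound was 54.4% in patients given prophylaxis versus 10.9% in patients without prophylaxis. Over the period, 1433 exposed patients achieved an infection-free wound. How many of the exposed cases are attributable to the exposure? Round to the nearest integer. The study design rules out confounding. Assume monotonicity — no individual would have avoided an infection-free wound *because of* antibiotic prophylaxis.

p₁ = 0.544, p₀ = 0.109.
PN = (p₁ − p₀)/p₁ = (0.544 − 0.109) / 0.544 ≈ 0.79963.
Attributable cases ≈ PN × (exposed cases) = 0.79963 × 1433 ≈ 1145.87.

about 1146 cases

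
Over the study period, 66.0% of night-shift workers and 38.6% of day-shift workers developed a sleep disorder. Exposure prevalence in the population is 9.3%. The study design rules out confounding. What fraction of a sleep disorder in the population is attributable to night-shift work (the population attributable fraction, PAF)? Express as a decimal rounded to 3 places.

PAF ≈ 0.062

p₁ = 0.66, p₀ = 0.386.
Overall risk P(Y=1) = π·p₁ + (1−π)·p₀ = 0.093×0.66 + 0.907×0.386 = 0.41148.
Under exogeneity, PAF = [P(Y=1) − p₀] / P(Y=1).
PAF = (0.41148 − 0.386) / 0.41148 ≈ 0.0619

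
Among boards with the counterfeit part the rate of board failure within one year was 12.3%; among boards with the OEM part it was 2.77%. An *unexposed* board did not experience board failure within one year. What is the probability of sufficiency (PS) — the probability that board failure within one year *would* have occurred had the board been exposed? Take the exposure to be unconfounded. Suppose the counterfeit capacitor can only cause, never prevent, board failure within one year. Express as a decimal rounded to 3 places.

p₁ = 0.123, p₀ = 0.0277.
Under exogeneity and monotonicity, PS = (p₁ − p₀) / (1 − p₀).
PS = (0.123 − 0.0277) / (1 − 0.0277) = 0.0953 / 0.9723 ≈ 0.0980

PS ≈ 0.098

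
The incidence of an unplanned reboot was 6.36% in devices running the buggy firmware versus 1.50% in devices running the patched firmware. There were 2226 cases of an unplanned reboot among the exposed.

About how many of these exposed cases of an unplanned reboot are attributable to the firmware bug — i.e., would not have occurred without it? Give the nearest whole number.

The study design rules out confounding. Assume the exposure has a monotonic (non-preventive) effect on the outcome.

about 1701 cases

p₁ = 0.0636, p₀ = 0.015.
PN = (p₁ − p₀)/p₁ = (0.0636 − 0.015) / 0.0636 ≈ 0.76415.
Attributable cases ≈ PN × (exposed cases) = 0.76415 × 2226 ≈ 1701.00.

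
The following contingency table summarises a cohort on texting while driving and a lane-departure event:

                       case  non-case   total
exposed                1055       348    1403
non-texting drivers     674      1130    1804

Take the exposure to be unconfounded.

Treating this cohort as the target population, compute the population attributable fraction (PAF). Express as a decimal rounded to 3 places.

p₁ = P(outcome | exposed) = 1055/1403 = 0.75196
p₀ = P(outcome | unexposed) = 674/1804 = 0.37361
Exposure prevalence π = 1403/3207 = 0.43748; overall risk P(Y=1) = 0.53913.
Under exogeneity, PAF = [P(Y=1) − p₀]/P(Y=1).
PAF = (0.53913 − 0.37361) / 0.53913 ≈ 0.3070

PAF ≈ 0.307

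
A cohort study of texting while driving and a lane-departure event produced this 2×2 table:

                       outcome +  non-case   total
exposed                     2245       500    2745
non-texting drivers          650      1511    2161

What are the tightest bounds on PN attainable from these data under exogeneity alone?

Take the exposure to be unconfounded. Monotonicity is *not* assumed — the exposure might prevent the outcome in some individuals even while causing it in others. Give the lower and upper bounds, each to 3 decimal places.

p₁ = P(outcome | exposed) = 2245/2745 = 0.81785
p₀ = P(outcome | unexposed) = 650/2161 = 0.30079
Under exogeneity alone the bounds on PN are max{0,(p₁−p₀)/p₁} ≤ PN ≤ min{1,(1−p₀)/p₁}.
  lower = (p₁ − p₀)/p₁ = 0.51706 / 0.81785 ≈ 0.6322
  upper = min{1, (1 − p₀)/p₁} = 0.69921 / 0.81785 ≈ 0.8549

0.632 ≤ PN ≤ 0.855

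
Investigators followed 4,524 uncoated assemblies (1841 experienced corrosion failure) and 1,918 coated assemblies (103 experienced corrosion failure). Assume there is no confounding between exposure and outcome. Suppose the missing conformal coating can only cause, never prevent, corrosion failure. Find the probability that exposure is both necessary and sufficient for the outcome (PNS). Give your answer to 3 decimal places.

PNS ≈ 0.353

p₁ = P(outcome | exposed) = 1841/4524 = 0.40694
p₀ = P(outcome | unexposed) = 103/1918 = 0.053702
Under exogeneity and monotonicity, PNS = p₁ − p₀.
PNS = 0.40694 − 0.053702 = 0.35324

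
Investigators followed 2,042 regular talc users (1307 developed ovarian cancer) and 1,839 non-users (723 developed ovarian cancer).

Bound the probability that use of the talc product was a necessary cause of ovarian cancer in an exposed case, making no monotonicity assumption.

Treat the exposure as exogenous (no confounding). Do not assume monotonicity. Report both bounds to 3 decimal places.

0.386 ≤ PN ≤ 0.948

p₁ = P(outcome | exposed) = 1307/2042 = 0.64006
p₀ = P(outcome | unexposed) = 723/1839 = 0.39315
Under exogeneity alone the bounds on PN are max{0,(p₁−p₀)/p₁} ≤ PN ≤ min{1,(1−p₀)/p₁}.
  lower = (p₁ − p₀)/p₁ = 0.24691 / 0.64006 ≈ 0.3858
  upper = min{1, (1 − p₀)/p₁} = 0.60685 / 0.64006 ≈ 0.9481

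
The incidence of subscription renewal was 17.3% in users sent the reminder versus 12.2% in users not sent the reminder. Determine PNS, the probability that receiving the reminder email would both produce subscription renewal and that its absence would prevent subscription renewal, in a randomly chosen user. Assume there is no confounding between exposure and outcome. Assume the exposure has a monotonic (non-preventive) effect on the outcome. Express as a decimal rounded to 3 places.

p₁ = 0.173, p₀ = 0.122.
Under exogeneity and monotonicity, PNS = p₁ − p₀.
PNS = 0.173 − 0.122 = 0.051

PNS ≈ 0.051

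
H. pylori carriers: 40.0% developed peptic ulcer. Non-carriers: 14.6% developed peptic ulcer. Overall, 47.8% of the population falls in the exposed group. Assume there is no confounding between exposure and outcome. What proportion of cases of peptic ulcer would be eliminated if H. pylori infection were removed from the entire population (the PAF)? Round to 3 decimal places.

PAF ≈ 0.454

p₁ = 0.4, p₀ = 0.146.
Overall risk P(Y=1) = π·p₁ + (1−π)·p₀ = 0.478×0.4 + 0.522×0.146 = 0.26741.
Under exogeneity, PAF = [P(Y=1) − p₀] / P(Y=1).
PAF = (0.26741 − 0.146) / 0.26741 ≈ 0.4540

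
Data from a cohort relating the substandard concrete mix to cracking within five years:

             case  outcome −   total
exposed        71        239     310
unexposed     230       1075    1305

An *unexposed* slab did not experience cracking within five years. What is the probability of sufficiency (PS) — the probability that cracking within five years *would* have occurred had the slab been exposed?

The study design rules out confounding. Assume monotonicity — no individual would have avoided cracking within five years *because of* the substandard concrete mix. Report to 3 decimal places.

p₁ = P(outcome | exposed) = 71/310 = 0.22903
p₀ = P(outcome | unexposed) = 230/1305 = 0.17625
Under exogeneity and monotonicity, PS = (p₁ − p₀)/(1 − p₀).
PS = (0.22903 − 0.17625) / 0.82375 ≈ 0.0641

PS ≈ 0.064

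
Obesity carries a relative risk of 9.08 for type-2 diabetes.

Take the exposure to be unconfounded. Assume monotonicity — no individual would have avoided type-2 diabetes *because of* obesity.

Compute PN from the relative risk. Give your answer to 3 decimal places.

Under exogeneity and monotonicity, PN = (RR − 1) / RR = 1 − 1/RR.
PN = (9.08 − 1) / 9.08 = 8.08 / 9.08 ≈ 0.8899

PN ≈ 0.890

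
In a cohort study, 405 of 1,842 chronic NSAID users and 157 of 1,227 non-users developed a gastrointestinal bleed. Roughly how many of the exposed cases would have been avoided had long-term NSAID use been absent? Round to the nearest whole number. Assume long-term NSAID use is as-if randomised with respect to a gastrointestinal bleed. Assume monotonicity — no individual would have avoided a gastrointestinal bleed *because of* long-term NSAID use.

p₁ = P(outcome | exposed) = 405/1842 = 0.21987
p₀ = P(outcome | unexposed) = 157/1227 = 0.12795
PN = (p₁ − p₀)/p₁ = (0.21987 − 0.12795) / 0.21987 ≈ 0.41804.
Attributable cases ≈ PN × (exposed cases) = 0.41804 × 405 ≈ 169.31.

about 169 cases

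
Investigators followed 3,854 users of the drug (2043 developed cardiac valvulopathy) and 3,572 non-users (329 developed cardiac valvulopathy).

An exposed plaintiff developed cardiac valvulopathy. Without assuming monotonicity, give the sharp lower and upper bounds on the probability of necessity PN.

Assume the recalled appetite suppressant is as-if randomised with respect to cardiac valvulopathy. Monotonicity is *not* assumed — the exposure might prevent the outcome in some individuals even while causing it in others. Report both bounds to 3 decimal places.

p₁ = P(outcome | exposed) = 2043/3854 = 0.5301
p₀ = P(outcome | unexposed) = 329/3572 = 0.092105
Under exogeneity alone the bounds on PN are max{0,(p₁−p₀)/p₁} ≤ PN ≤ min{1,(1−p₀)/p₁}.
  lower = (p₁ − p₀)/p₁ = 0.43799 / 0.5301 ≈ 0.8262
  upper = min{1, (1 − p₀)/p₁} = 0.90789 / 0.5301 ≈ 1.7127 → capped at 1

0.826 ≤ PN ≤ 1.000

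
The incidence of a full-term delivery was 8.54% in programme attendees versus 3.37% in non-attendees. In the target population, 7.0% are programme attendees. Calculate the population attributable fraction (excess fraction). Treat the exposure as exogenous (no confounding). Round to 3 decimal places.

PAF ≈ 0.097

p₁ = 0.0854, p₀ = 0.0337.
Overall risk P(Y=1) = π·p₁ + (1−π)·p₀ = 0.07×0.0854 + 0.93×0.0337 = 0.037319.
Under exogeneity, PAF = [P(Y=1) − p₀] / P(Y=1).
PAF = (0.037319 − 0.0337) / 0.037319 ≈ 0.0970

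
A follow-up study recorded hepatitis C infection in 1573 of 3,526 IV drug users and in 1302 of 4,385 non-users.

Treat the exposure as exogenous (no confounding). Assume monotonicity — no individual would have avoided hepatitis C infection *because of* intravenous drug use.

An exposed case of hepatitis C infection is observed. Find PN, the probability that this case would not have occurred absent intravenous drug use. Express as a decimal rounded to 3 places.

p₁ = P(outcome | exposed) = 1573/3526 = 0.44611
p₀ = P(outcome | unexposed) = 1302/4385 = 0.29692
Under exogeneity and monotonicity, PN = (p₁ − p₀) / p₁.
PN = (0.44611 − 0.29692) / 0.44611 = 0.14919 / 0.44611 ≈ 0.3344

PN ≈ 0.334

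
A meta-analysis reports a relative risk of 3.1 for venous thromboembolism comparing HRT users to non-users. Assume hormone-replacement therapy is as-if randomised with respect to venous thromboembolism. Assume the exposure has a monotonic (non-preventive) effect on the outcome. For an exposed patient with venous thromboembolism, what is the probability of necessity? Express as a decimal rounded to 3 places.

PN ≈ 0.677

Under exogeneity and monotonicity, PN = (RR − 1) / RR = 1 − 1/RR.
PN = (3.1 − 1) / 3.1 = 2.1 / 3.1 ≈ 0.6774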